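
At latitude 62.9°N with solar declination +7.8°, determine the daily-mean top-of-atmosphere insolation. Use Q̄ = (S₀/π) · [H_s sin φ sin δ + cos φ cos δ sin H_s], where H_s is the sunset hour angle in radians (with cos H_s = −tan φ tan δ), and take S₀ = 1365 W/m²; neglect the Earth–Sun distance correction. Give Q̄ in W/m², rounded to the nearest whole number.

The sunset hour angle satisfies cos H_s = −tan φ tan δ = -0.2677, giving H_s = 105.53°. In radians, H_s = 1.8418.
H_s sin φ sin δ = 1.8418 × 0.8902 × 0.1357 = 0.2225.
cos φ cos δ sin H_s = 0.4555 × 0.9907 × 0.9635 = 0.4348.
Q̄ = (1365/π) × (0.2225 + 0.4348) = 434.49 × 0.6573 = 285.59 W/m².

286 W/m²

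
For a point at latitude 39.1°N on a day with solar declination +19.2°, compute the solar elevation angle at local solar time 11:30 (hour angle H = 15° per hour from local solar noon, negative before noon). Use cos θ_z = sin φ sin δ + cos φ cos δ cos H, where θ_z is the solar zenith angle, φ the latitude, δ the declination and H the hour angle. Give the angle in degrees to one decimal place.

69.1°

Hour angle H = 15° × (11.5 − 12) = -7.50°.
cos θ_z = sin(39.1°) sin(19.2°) + cos(39.1°) cos(19.2°) cos(-7.50°) = 0.2074 + 0.7266 = 0.9340.
θ_z = arccos(0.9340) = 20.93°, so the elevation is 90° − 20.93° = 69.07°.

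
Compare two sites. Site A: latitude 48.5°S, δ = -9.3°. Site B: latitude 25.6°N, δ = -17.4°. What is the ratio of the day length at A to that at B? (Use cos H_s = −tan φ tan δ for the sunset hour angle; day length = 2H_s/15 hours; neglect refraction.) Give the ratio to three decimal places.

A: H_s = arccos(−tan -48.5° · tan -9.3°) = 100.67°, so 2H_s/15 = 13.4227 h.
B: H_s = arccos(−tan 25.6° · tan -17.4°) = 81.36°, so 2H_s/15 = 10.8480 h.
Ratio A/B = 13.4227 / 10.8480 = 1.2373.

1.237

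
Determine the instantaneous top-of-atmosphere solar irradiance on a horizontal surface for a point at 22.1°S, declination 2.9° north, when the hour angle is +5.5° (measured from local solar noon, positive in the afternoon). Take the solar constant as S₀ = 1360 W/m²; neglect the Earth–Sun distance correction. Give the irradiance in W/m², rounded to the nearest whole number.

1227 W/m²

cos θ_z = sin φ sin δ + cos φ cos δ cos H = (-0.3762)(0.0506) + (0.9265)(0.9987)(0.9954) = 0.9020.
Top-of-atmosphere irradiance = S₀ cos θ_z = 1360 × 0.9020 = 1226.72 W/m².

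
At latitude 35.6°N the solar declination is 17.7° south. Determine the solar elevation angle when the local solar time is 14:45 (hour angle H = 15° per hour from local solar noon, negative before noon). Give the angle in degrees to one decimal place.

23.9°

Hour angle H = 15° × (14.75 − 12) = 41.25°.
With φ = 35.6°, δ = -17.7°, H = 41.25°: sin φ sin δ = -0.1770, cos φ cos δ cos H = 0.5824, so cos θ_z = 0.4054.
θ_z = arccos(0.4054) = 66.08°, so the elevation is 90° − 66.08° = 23.92°.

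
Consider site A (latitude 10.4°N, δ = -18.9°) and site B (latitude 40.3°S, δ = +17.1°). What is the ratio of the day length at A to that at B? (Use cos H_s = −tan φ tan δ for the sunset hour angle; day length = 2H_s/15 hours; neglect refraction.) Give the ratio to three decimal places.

A: H_s = arccos(−tan 10.4° · tan -18.9°) = 86.40°, so 2H_s/15 = 11.5200 h.
B: H_s = arccos(−tan -40.3° · tan 17.1°) = 74.88°, so 2H_s/15 = 9.9840 h.
Ratio A/B = 11.5200 / 9.9840 = 1.1538.

1.154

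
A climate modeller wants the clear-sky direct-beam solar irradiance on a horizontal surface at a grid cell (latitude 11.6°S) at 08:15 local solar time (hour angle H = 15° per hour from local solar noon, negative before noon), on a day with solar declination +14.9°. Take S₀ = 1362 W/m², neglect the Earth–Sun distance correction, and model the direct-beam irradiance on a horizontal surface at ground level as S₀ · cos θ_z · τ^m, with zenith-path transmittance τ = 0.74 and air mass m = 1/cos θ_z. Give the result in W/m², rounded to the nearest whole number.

342 W/m²

Hour angle H = 15° × (8.25 − 12) = -56.25°.
With φ = -11.6°, δ = 14.9°, H = -56.25°: sin φ sin δ = -0.0517, cos φ cos δ cos H = 0.5259, so cos θ_z = 0.4742.
Air mass m = 1/cos θ_z = 1/0.4742 = 2.109; τ^m = 0.74^2.109 = 0.5299.
Surface direct beam = 1362 × 0.4742 × 0.5299 = 342.24 W/m².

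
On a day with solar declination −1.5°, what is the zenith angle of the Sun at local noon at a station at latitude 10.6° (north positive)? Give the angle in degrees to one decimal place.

12.1°

At local solar noon the hour angle is zero, so the zenith angle is |φ − δ| = |10.6° − (-1.5°)| = 12.1°.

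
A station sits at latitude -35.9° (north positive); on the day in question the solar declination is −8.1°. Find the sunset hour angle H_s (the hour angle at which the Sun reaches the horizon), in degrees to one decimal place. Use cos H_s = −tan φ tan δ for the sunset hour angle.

−tan φ tan δ = −(-0.7239)(-0.1423) = -0.1030; H_s = arccos(-0.1030) = 95.91°.

95.9°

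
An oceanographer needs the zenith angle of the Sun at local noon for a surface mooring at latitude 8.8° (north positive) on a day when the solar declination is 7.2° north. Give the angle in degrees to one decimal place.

At local solar noon the hour angle is zero, so the zenith angle is |φ − δ| = |8.8° − (7.2°)| = 1.6°.

1.6°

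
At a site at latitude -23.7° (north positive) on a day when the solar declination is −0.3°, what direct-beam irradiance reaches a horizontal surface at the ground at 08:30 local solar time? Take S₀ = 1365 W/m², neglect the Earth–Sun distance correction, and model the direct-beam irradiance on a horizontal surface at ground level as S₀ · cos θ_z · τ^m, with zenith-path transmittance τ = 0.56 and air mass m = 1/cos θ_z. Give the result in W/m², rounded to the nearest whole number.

Hour angle H = 15° × (8.5 − 12) = -52.50°.
cos θ_z = sin(-23.7°) sin(-0.3°) + cos(-23.7°) cos(-0.3°) cos(-52.50°) = 0.0021 + 0.5574 = 0.5595.
Air mass m = 1/cos θ_z = 1/0.5595 = 1.787; τ^m = 0.56^1.787 = 0.3548.
Surface direct beam = 1365 × 0.5595 × 0.3548 = 270.97 W/m².

271 W/m²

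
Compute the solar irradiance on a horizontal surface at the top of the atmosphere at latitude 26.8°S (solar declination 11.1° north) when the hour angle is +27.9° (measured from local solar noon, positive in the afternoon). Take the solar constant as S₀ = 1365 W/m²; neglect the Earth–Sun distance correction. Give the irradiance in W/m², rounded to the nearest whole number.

cos θ_z = sin(-26.8°) sin(11.1°) + cos(-26.8°) cos(11.1°) cos(27.90°) = -0.0868 + 0.7741 = 0.6873.
Top-of-atmosphere irradiance = S₀ cos θ_z = 1365 × 0.6873 = 938.16 W/m².

938 W/m²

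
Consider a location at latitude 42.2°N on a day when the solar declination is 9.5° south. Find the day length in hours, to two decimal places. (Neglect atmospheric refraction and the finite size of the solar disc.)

10.84 hours

cos H_s = −tan(42.2°) · tan(-9.5°) = 0.1517, so H_s = arccos(0.1517) = 81.27°.
Day length = 2 H_s / 15° h⁻¹ = 162.54° / 15 = 10.836 h.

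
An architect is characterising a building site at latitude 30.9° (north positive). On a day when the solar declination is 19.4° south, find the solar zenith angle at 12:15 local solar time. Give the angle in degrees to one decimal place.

50.4°

Hour angle H = 15° × (12.25 − 12) = 3.75°.
cos θ_z = sin(30.9°) sin(-19.4°) + cos(30.9°) cos(-19.4°) cos(3.75°) = -0.1706 + 0.8076 = 0.6370.
θ_z = arccos(0.6370) = 50.43°.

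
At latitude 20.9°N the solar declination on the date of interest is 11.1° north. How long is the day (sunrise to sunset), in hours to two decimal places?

12.57 hours

The sunset hour angle satisfies cos H_s = −tan φ tan δ = -0.0749, giving H_s = 94.30°.
Day length = 2 H_s / 15° h⁻¹ = 188.60° / 15 = 12.573 h.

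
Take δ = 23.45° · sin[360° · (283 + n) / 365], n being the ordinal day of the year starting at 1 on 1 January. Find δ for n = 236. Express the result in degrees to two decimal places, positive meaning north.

360 × (283 + 236) / 365 = 511.890°; sin(511.890°) = 0.4712.
δ = 23.45 × 0.4712 = 11.050° ≈ +11.05°.

+11.05°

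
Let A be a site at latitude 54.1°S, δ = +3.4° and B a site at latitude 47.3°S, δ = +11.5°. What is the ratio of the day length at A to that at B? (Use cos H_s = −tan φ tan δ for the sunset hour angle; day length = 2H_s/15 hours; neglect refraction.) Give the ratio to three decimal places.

1.104

A: H_s = arccos(−tan -54.1° · tan 3.4°) = 85.29°, so 2H_s/15 = 11.3720 h.
B: H_s = arccos(−tan -47.3° · tan 11.5°) = 77.26°, so 2H_s/15 = 10.3013 h.
Ratio A/B = 11.3720 / 10.3013 = 1.1039.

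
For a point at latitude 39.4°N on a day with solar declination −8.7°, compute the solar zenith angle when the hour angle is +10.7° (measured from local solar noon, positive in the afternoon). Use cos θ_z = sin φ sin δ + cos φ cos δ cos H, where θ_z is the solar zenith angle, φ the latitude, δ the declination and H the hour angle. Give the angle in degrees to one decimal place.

49.1°

cos θ_z = sin(39.4°) sin(-8.7°) + cos(39.4°) cos(-8.7°) cos(10.70°) = -0.0960 + 0.7506 = 0.6546.
θ_z = arccos(0.6546) = 49.11°.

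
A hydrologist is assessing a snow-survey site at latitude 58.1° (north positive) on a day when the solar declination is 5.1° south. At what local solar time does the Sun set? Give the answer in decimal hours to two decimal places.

17.45 h

−tan φ tan δ = −(1.6066)(-0.0892) = 0.1433; H_s = arccos(0.1433) = 81.76°.
Sunset is at 12 + H_s/15 = 12 + 5.451 = 17.451 h local solar time.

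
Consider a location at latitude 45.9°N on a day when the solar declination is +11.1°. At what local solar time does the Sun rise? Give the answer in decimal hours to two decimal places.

cos H_s = −tan(45.9°) · tan(11.1°) = -0.2025, so H_s = arccos(-0.2025) = 101.68°.
Sunrise is at 12 − H_s/15 = 12 − 6.779 = 5.221 h local solar time.

5.22 h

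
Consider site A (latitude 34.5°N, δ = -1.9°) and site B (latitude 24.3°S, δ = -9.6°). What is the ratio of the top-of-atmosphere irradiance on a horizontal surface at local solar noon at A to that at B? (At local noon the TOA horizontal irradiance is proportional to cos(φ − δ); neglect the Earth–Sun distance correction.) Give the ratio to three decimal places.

0.832

A: cos θ_z = cos(34.5° − (-1.9°)) = 0.8049.
B: cos θ_z = cos(-24.3° − (-9.6°)) = 0.9673.
Ratio A/B = 0.8049 / 0.9673 = 0.8321.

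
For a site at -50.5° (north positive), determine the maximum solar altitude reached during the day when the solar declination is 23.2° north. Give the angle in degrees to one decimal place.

16.3°

At local solar noon the hour angle is zero, so the elevation is 90° − |φ − δ| = 90° − |-50.5° − (23.2°)| = 90° − 73.7° = 16.3°.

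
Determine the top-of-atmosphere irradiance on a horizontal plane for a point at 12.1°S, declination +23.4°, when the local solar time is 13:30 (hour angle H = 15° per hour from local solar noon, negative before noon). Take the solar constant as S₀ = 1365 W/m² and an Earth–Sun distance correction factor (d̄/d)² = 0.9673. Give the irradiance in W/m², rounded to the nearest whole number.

985 W/m²

Hour angle H = 15° × (13.5 − 12) = 22.50°.
cos θ_z = sin φ sin δ + cos φ cos δ cos H = (-0.2096)(0.3971) + (0.9778)(0.9178)(0.9239) = 0.7459.
Top-of-atmosphere irradiance = S₀ (d̄/d)² cos θ_z = 1365 × 0.9673 × 0.7459 = 984.86 W/m².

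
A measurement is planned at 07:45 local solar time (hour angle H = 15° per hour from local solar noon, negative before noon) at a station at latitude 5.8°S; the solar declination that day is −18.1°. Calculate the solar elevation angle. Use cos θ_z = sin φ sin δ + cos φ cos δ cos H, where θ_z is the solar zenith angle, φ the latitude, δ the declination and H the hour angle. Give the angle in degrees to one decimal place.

26.7°

Hour angle H = 15° × (7.75 − 12) = -63.75°.
With φ = -5.8°, δ = -18.1°, H = -63.75°: sin φ sin δ = 0.0314, cos φ cos δ cos H = 0.4183, so cos θ_z = 0.4497.
θ_z = arccos(0.4497) = 63.28°, so the elevation is 90° − 63.28° = 26.72°.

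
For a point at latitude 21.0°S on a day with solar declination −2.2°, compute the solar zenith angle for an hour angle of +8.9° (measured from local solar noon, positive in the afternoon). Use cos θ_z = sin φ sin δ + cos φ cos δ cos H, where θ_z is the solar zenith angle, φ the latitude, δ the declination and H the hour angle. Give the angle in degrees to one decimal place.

20.7°

cos θ_z = sin φ sin δ + cos φ cos δ cos H = (-0.3584)(-0.0384) + (0.9336)(0.9993)(0.9880) = 0.9355.
θ_z = arccos(0.9355) = 20.69°.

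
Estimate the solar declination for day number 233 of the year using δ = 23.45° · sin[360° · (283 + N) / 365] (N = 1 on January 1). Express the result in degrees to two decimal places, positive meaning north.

+12.10°

360 × (283 + 233) / 365 = 508.932°; sin(508.932°) = 0.5161.
δ = 23.45 × 0.5161 = 12.103° ≈ +12.10°.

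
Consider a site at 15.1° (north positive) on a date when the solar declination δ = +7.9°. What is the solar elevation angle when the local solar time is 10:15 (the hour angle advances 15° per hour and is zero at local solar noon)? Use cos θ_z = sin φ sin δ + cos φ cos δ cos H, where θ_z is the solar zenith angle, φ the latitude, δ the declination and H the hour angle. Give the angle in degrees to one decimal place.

Hour angle H = 15° × (10.25 − 12) = -26.25°.
cos θ_z = sin(15.1°) sin(7.9°) + cos(15.1°) cos(7.9°) cos(-26.25°) = 0.0358 + 0.8577 = 0.8935.
θ_z = arccos(0.8935) = 26.68°, so the elevation is 90° − 26.68° = 63.32°.

63.3°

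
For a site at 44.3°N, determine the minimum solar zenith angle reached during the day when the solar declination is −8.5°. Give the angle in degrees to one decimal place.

At local solar noon the hour angle is zero, so the zenith angle is |φ − δ| = |44.3° − (-8.5°)| = 52.8°.

52.8°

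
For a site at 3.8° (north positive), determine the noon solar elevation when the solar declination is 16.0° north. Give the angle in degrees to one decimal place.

77.8°

At local solar noon the hour angle is zero, so the elevation is 90° − |φ − δ| = 90° − |3.8° − (16.0°)| = 90° − 12.2° = 77.8°.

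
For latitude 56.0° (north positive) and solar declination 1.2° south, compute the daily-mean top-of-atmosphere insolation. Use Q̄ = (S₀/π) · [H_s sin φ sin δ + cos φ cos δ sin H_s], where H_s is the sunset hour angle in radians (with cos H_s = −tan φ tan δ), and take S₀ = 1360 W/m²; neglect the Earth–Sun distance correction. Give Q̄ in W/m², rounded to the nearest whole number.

−tan φ tan δ = −(1.4826)(-0.0209) = 0.0310; H_s = arccos(0.0310) = 88.22°. In radians, H_s = 1.5397.
H_s sin φ sin δ = 1.5397 × 0.8290 × -0.0209 = -0.0267.
cos φ cos δ sin H_s = 0.5592 × 0.9998 × 0.9995 = 0.5588.
Q̄ = (1360/π) × (-0.0267 + 0.5588) = 432.90 × 0.5321 = 230.35 W/m².

230 W/m²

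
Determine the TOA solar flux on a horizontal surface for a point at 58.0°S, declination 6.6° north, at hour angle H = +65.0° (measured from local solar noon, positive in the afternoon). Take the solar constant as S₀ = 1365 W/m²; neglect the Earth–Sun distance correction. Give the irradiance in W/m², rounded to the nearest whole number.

cos θ_z = sin φ sin δ + cos φ cos δ cos H = (-0.8480)(0.1149) + (0.5299)(0.9934)(0.4226) = 0.1250.
Top-of-atmosphere irradiance = S₀ cos θ_z = 1365 × 0.1250 = 170.62 W/m².

171 W/m²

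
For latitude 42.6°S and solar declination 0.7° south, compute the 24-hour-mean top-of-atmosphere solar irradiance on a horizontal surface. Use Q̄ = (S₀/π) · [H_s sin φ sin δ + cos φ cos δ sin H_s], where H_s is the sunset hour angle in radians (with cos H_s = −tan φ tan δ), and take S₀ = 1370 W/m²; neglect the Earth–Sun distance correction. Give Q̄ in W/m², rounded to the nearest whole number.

cos H_s = −tan(-42.6°) · tan(-0.7°) = -0.0112, so H_s = arccos(-0.0112) = 90.64°. In radians, H_s = 1.5820.
H_s sin φ sin δ = 1.5820 × -0.6769 × -0.0122 = 0.0131.
cos φ cos δ sin H_s = 0.7361 × 0.9999 × 0.9999 = 0.7360.
Q̄ = (1370/π) × (0.0131 + 0.7360) = 436.08 × 0.7491 = 326.67 W/m².

327 W/m²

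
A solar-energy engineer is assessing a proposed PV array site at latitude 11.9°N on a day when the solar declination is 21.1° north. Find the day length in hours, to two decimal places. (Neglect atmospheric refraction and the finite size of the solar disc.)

12.62 hours

cos H_s = −tan(11.9°) · tan(21.1°) = -0.0813, so H_s = arccos(-0.0813) = 94.66°.
Day length = 2 H_s / 15° h⁻¹ = 189.32° / 15 = 12.621 h.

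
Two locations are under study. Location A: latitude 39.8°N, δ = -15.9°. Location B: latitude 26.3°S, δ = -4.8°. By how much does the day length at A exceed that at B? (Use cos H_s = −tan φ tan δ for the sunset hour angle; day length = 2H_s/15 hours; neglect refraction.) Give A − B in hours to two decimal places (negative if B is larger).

A: H_s = arccos(−tan 39.8° · tan -15.9°) = 76.27°, so 2H_s/15 = 10.1693 h.
B: H_s = arccos(−tan -26.3° · tan -4.8°) = 92.38°, so 2H_s/15 = 12.3173 h.
A − B = 10.1693 − 12.3173 = -2.1480 h.

-2.15 h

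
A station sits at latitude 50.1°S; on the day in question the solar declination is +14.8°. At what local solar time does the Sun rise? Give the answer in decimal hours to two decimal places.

7.23 h

The sunset hour angle satisfies cos H_s = −tan φ tan δ = 0.3160, giving H_s = 71.58°.
Sunrise is at 12 − H_s/15 = 12 − 4.772 = 7.228 h local solar time.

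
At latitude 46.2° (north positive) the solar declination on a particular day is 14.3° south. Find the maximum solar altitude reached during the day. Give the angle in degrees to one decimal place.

At local solar noon the hour angle is zero, so the elevation is 90° − |φ − δ| = 90° − |46.2° − (-14.3°)| = 90° − 60.5° = 29.5°.

29.5°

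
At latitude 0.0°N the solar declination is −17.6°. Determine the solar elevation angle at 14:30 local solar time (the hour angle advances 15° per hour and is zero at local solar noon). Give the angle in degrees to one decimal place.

49.1°

Hour angle H = 15° × (14.5 − 12) = 37.50°.
With φ = 0.0°, δ = -17.6°, H = 37.50°: sin φ sin δ = 0.0000, cos φ cos δ cos H = 0.7562, so cos θ_z = 0.7562.
θ_z = arccos(0.7562) = 40.87°, so the elevation is 90° − 40.87° = 49.13°.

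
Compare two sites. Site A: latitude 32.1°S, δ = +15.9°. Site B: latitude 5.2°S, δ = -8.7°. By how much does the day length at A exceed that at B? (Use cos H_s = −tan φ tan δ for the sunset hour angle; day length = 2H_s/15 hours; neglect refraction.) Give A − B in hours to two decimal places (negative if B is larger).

-1.48 h

A: H_s = arccos(−tan -32.1° · tan 15.9°) = 79.71°, so 2H_s/15 = 10.6280 h.
B: H_s = arccos(−tan -5.2° · tan -8.7°) = 90.80°, so 2H_s/15 = 12.1067 h.
A − B = 10.6280 − 12.1067 = -1.4787 h.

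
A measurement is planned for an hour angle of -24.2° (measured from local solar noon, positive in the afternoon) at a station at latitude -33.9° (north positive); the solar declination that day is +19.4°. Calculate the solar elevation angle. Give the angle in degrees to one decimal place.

cos θ_z = sin φ sin δ + cos φ cos δ cos H = (-0.5577)(0.3322) + (0.8300)(0.9432)(0.9121) = 0.5288.
θ_z = arccos(0.5288) = 58.08°, so the elevation is 90° − 58.08° = 31.92°.

31.9°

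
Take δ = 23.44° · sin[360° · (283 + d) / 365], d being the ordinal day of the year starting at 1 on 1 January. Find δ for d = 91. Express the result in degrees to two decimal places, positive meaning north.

360 × (283 + 91) / 365 = 368.877°; sin(368.877°) = 0.1543.
δ = 23.44 × 0.1543 = 3.617° ≈ +3.62°.

+3.62°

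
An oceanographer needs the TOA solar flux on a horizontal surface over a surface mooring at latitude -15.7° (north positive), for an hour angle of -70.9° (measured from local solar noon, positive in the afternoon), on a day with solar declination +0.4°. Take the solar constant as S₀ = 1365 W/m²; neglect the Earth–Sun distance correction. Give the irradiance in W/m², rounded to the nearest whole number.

427 W/m²

cos θ_z = sin φ sin δ + cos φ cos δ cos H = (-0.2706)(0.0070) + (0.9627)(1.0000)(0.3272) = 0.3131.
Top-of-atmosphere irradiance = S₀ cos θ_z = 1365 × 0.3131 = 427.38 W/m².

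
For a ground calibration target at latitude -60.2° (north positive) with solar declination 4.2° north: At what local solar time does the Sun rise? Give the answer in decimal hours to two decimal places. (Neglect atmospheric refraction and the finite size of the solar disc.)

6.49 h

The sunset hour angle satisfies cos H_s = −tan φ tan δ = 0.1282, giving H_s = 82.63°.
Sunrise is at 12 − H_s/15 = 12 − 5.509 = 6.491 h local solar time.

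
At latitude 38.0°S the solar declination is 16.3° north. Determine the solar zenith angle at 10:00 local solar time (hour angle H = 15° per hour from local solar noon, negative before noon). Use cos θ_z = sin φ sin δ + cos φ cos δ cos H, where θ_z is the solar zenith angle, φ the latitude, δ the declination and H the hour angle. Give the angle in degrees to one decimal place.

Hour angle H = 15° × (10 − 12) = -30.00°.
cos θ_z = sin(-38.0°) sin(16.3°) + cos(-38.0°) cos(16.3°) cos(-30.00°) = -0.1728 + 0.6550 = 0.4822.
θ_z = arccos(0.4822) = 61.17°.

61.2°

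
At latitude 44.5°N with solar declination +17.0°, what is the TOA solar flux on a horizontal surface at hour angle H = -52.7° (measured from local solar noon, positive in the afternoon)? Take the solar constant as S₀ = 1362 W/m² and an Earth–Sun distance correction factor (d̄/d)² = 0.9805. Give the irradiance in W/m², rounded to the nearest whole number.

cos θ_z = sin(44.5°) sin(17.0°) + cos(44.5°) cos(17.0°) cos(-52.70°) = 0.2049 + 0.4133 = 0.6182.
Top-of-atmosphere irradiance = S₀ (d̄/d)² cos θ_z = 1362 × 0.9805 × 0.6182 = 825.57 W/m².

826 W/m²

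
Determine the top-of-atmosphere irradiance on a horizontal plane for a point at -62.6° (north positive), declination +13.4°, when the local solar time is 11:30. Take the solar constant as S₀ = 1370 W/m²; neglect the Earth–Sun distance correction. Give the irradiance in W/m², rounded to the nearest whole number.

Hour angle H = 15° × (11.5 − 12) = -7.50°.
cos θ_z = sin φ sin δ + cos φ cos δ cos H = (-0.8878)(0.2317) + (0.4602)(0.9728)(0.9914) = 0.2381.
Top-of-atmosphere irradiance = S₀ cos θ_z = 1370 × 0.2381 = 326.20 W/m².

326 W/m²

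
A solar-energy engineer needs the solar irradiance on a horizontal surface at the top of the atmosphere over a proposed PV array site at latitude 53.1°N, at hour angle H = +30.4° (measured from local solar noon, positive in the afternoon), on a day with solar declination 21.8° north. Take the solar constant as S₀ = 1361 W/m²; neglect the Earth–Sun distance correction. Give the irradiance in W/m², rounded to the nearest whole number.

cos θ_z = sin φ sin δ + cos φ cos δ cos H = (0.7997)(0.3714) + (0.6004)(0.9285)(0.8625) = 0.7778.
Top-of-atmosphere irradiance = S₀ cos θ_z = 1361 × 0.7778 = 1058.59 W/m².

1059 W/m²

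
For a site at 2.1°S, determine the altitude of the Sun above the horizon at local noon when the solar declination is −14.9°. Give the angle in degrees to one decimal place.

77.2°

At local solar noon the hour angle is zero, so the elevation is 90° − |φ − δ| = 90° − |-2.1° − (-14.9°)| = 90° − 12.8° = 77.2°.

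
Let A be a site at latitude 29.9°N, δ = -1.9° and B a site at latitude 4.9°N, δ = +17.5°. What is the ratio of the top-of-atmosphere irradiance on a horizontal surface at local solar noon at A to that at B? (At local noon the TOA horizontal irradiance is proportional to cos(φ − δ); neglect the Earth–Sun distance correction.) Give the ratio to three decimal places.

0.871

A: cos θ_z = cos(29.9° − (-1.9°)) = 0.8499.
B: cos θ_z = cos(4.9° − (17.5°)) = 0.9759.
Ratio A/B = 0.8499 / 0.9759 = 0.8709.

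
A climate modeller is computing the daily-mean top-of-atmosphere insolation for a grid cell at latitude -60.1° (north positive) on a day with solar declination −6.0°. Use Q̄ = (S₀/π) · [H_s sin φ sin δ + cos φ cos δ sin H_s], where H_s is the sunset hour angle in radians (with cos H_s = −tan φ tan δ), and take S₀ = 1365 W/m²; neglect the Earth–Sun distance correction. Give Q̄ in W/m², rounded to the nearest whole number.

281 W/m²

−tan φ tan δ = −(-1.7391)(-0.1051) = -0.1828; H_s = arccos(-0.1828) = 100.53°. In radians, H_s = 1.7546.
H_s sin φ sin δ = 1.7546 × -0.8669 × -0.1045 = 0.1590.
cos φ cos δ sin H_s = 0.4985 × 0.9945 × 0.9832 = 0.4874.
Q̄ = (1365/π) × (0.1590 + 0.4874) = 434.49 × 0.6464 = 280.85 W/m².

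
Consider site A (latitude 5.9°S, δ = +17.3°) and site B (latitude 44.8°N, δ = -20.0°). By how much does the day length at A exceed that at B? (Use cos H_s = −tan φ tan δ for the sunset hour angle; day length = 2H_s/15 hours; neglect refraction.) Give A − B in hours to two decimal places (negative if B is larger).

A: H_s = arccos(−tan -5.9° · tan 17.3°) = 88.16°, so 2H_s/15 = 11.7547 h.
B: H_s = arccos(−tan 44.8° · tan -20.0°) = 68.81°, so 2H_s/15 = 9.1747 h.
A − B = 11.7547 − 9.1747 = 2.5800 h.

+2.58 h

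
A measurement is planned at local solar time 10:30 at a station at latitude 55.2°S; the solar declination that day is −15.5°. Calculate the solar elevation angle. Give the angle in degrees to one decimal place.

Hour angle H = 15° × (10.5 − 12) = -22.50°.
cos θ_z = sin(-55.2°) sin(-15.5°) + cos(-55.2°) cos(-15.5°) cos(-22.50°) = 0.2194 + 0.5081 = 0.7275.
θ_z = arccos(0.7275) = 43.32°, so the elevation is 90° − 43.32° = 46.68°.

46.7°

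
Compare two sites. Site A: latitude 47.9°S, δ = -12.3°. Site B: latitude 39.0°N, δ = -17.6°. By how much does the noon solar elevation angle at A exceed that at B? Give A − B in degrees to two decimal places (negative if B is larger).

A: 90° − |-47.9 − (-12.3)| = 54.40°.
B: 90° − |39.0 − (-17.6)| = 33.40°.
A − B = 54.40 − 33.40 = 21.00°.

+21.00°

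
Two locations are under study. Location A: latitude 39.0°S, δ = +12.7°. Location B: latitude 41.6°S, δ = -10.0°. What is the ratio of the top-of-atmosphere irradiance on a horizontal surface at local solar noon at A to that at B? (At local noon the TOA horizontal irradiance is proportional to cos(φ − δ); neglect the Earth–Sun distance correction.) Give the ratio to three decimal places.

A: cos θ_z = cos(-39.0° − (12.7°)) = 0.6198.
B: cos θ_z = cos(-41.6° − (-10.0°)) = 0.8517.
Ratio A/B = 0.6198 / 0.8517 = 0.7277.

0.728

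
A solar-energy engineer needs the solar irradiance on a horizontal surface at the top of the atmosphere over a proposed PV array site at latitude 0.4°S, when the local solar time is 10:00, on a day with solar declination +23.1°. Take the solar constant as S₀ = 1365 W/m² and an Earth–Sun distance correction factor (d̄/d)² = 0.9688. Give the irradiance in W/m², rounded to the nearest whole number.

Hour angle H = 15° × (10 − 12) = -30.00°.
cos θ_z = sin φ sin δ + cos φ cos δ cos H = (-0.0070)(0.3923) + (1.0000)(0.9198)(0.8660) = 0.7938.
Top-of-atmosphere irradiance = S₀ (d̄/d)² cos θ_z = 1365 × 0.9688 × 0.7938 = 1049.73 W/m².

1050 W/m²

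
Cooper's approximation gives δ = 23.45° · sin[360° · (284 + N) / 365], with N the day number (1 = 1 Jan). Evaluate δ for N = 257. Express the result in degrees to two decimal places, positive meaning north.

+2.62°

360 × (284 + 257) / 365 = 533.589°; sin(533.589°) = 0.1117.
δ = 23.45 × 0.1117 = 2.619° ≈ +2.62°.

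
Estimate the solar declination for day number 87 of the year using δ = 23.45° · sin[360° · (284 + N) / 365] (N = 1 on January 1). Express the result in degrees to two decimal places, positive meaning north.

360 × (284 + 87) / 365 = 365.918°; sin(365.918°) = 0.1031.
δ = 23.45 × 0.1031 = 2.418° ≈ +2.42°.

+2.42°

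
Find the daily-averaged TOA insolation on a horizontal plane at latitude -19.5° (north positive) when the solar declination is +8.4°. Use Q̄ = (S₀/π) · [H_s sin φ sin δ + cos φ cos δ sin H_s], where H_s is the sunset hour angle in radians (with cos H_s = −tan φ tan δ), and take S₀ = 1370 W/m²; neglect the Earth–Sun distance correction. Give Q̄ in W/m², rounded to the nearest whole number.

−tan φ tan δ = −(-0.3541)(0.1477) = 0.0523; H_s = arccos(0.0523) = 87.00°. In radians, H_s = 1.5184.
H_s sin φ sin δ = 1.5184 × -0.3338 × 0.1461 = -0.0740.
cos φ cos δ sin H_s = 0.9426 × 0.9893 × 0.9986 = 0.9312.
Q̄ = (1370/π) × (-0.0740 + 0.9312) = 436.08 × 0.8572 = 373.81 W/m².

374 W/m²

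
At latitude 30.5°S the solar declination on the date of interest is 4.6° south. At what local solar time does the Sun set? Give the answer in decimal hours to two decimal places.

The sunset hour angle satisfies cos H_s = −tan φ tan δ = -0.0474, giving H_s = 92.72°.
Sunset is at 12 + H_s/15 = 12 + 6.181 = 18.181 h local solar time.

18.18 h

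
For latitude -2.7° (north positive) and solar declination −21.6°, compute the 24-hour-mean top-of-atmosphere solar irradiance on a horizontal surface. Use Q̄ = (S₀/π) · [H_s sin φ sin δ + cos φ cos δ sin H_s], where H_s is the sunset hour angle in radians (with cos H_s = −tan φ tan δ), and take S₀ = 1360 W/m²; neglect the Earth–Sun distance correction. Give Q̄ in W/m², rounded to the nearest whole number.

414 W/m²

The sunset hour angle satisfies cos H_s = −tan φ tan δ = -0.0187, giving H_s = 91.07°. In radians, H_s = 1.5895.
H_s sin φ sin δ = 1.5895 × -0.0471 × -0.3681 = 0.0276.
cos φ cos δ sin H_s = 0.9989 × 0.9298 × 0.9998 = 0.9286.
Q̄ = (1360/π) × (0.0276 + 0.9286) = 432.90 × 0.9562 = 413.94 W/m².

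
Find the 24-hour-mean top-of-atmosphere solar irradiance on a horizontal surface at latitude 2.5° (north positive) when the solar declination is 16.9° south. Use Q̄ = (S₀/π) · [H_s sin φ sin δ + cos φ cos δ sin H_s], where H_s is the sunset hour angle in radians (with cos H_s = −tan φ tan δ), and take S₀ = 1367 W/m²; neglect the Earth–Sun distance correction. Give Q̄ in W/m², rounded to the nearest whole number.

407 W/m²

−tan φ tan δ = −(0.0437)(-0.3038) = 0.0133; H_s = arccos(0.0133) = 89.24°. In radians, H_s = 1.5575.
H_s sin φ sin δ = 1.5575 × 0.0436 × -0.2907 = -0.0197.
cos φ cos δ sin H_s = 0.9990 × 0.9568 × 0.9999 = 0.9557.
Q̄ = (1367/π) × (-0.0197 + 0.9557) = 435.13 × 0.9360 = 407.28 W/m².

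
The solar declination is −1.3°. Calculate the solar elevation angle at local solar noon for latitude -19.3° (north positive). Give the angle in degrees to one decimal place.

72.0°

At local solar noon the hour angle is zero, so the elevation is 90° − |φ − δ| = 90° − |-19.3° − (-1.3°)| = 90° − 18.0° = 72.0°.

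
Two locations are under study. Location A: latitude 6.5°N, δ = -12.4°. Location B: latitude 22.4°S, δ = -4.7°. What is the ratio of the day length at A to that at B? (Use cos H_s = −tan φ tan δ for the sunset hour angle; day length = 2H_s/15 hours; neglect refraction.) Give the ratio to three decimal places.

A: H_s = arccos(−tan 6.5° · tan -12.4°) = 88.56°, so 2H_s/15 = 11.8080 h.
B: H_s = arccos(−tan -22.4° · tan -4.7°) = 91.94°, so 2H_s/15 = 12.2587 h.
Ratio A/B = 11.8080 / 12.2587 = 0.9632.

0.963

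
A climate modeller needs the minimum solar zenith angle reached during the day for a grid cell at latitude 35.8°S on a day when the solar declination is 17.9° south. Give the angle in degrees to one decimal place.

17.9°

At local solar noon the hour angle is zero, so the zenith angle is |φ − δ| = |-35.8° − (-17.9°)| = 17.9°.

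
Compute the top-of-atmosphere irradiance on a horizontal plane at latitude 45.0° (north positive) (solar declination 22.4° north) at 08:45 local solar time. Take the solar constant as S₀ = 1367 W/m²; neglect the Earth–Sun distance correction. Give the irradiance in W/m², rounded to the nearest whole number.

958 W/m²

Hour angle H = 15° × (8.75 − 12) = -48.75°.
With φ = 45.0°, δ = 22.4°, H = -48.75°: sin φ sin δ = 0.2695, cos φ cos δ cos H = 0.4310, so cos θ_z = 0.7005.
Top-of-atmosphere irradiance = S₀ cos θ_z = 1367 × 0.7005 = 957.58 W/m².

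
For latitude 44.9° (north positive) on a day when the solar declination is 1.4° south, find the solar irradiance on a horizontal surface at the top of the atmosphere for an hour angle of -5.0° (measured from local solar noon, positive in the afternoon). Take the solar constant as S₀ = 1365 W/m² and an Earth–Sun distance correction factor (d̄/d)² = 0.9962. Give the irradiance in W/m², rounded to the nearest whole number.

With φ = 44.9°, δ = -1.4°, H = -5.00°: sin φ sin δ = -0.0172, cos φ cos δ cos H = 0.7054, so cos θ_z = 0.6882.
Top-of-atmosphere irradiance = S₀ (d̄/d)² cos θ_z = 1365 × 0.9962 × 0.6882 = 935.82 W/m².

936 W/m²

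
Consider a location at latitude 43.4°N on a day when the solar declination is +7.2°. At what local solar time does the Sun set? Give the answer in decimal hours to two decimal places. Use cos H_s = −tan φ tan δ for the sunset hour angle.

18.46 h

The sunset hour angle satisfies cos H_s = −tan φ tan δ = -0.1195, giving H_s = 96.86°.
Sunset is at 12 + H_s/15 = 12 + 6.457 = 18.457 h local solar time.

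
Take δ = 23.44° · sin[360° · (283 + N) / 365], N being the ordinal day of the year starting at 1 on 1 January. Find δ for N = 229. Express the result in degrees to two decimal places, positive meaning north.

+13.45°

360 × (283 + 229) / 365 = 504.986°; sin(504.986°) = 0.5738.
δ = 23.44 × 0.5738 = 13.450° ≈ +13.45°.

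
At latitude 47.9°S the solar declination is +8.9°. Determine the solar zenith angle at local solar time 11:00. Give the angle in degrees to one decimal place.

Hour angle H = 15° × (11 − 12) = -15.00°.
cos θ_z = sin φ sin δ + cos φ cos δ cos H = (-0.7420)(0.1547) + (0.6704)(0.9880)(0.9659) = 0.5250.
θ_z = arccos(0.5250) = 58.33°.

58.3°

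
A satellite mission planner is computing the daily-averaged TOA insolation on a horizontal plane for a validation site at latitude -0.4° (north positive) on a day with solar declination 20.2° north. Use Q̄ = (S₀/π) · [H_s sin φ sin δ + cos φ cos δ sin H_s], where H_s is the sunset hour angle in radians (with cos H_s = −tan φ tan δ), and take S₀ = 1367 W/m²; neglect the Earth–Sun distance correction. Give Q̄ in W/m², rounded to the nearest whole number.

407 W/m²

−tan φ tan δ = −(-0.0070)(0.3679) = 0.0026; H_s = arccos(0.0026) = 89.85°. In radians, H_s = 1.5682.
H_s sin φ sin δ = 1.5682 × -0.0070 × 0.3453 = -0.0038.
cos φ cos δ sin H_s = 1.0000 × 0.9385 × 1.0000 = 0.9385.
Q̄ = (1367/π) × (-0.0038 + 0.9385) = 435.13 × 0.9347 = 406.72 W/m².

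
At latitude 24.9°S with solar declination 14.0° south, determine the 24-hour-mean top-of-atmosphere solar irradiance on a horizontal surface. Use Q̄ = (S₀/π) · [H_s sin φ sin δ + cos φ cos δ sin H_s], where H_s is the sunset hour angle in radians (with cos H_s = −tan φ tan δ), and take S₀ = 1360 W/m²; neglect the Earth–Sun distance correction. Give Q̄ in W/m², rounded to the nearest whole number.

−tan φ tan δ = −(-0.4642)(-0.2493) = -0.1157; H_s = arccos(-0.1157) = 96.64°. In radians, H_s = 1.6867.
H_s sin φ sin δ = 1.6867 × -0.4210 × -0.2419 = 0.1718.
cos φ cos δ sin H_s = 0.9070 × 0.9703 × 0.9933 = 0.8742.
Q̄ = (1360/π) × (0.1718 + 0.8742) = 432.90 × 1.0460 = 452.81 W/m².

453 W/m²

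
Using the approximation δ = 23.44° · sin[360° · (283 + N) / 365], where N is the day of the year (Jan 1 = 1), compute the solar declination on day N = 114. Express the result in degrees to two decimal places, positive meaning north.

360 × (283 + 114) / 365 = 391.562°; sin(391.562°) = 0.5234.
δ = 23.44 × 0.5234 = 12.268° ≈ +12.27°.

+12.27°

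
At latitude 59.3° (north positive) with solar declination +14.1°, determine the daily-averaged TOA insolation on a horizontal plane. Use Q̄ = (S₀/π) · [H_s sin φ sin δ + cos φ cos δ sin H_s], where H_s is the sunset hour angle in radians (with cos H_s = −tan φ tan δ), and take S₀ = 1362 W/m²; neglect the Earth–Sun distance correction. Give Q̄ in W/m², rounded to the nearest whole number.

−tan φ tan δ = −(1.6842)(0.2512) = -0.4231; H_s = arccos(-0.4231) = 115.03°. In radians, H_s = 2.0077.
H_s sin φ sin δ = 2.0077 × 0.8599 × 0.2436 = 0.4206.
cos φ cos δ sin H_s = 0.5105 × 0.9699 × 0.9061 = 0.4486.
Q̄ = (1362/π) × (0.4206 + 0.4486) = 433.54 × 0.8692 = 376.83 W/m².

377 W/m²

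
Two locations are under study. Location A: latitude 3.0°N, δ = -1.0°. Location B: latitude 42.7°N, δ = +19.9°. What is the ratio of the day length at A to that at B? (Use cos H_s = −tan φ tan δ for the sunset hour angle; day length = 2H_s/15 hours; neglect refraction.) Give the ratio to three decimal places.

0.821

A: H_s = arccos(−tan 3.0° · tan -1.0°) = 89.95°, so 2H_s/15 = 11.9933 h.
B: H_s = arccos(−tan 42.7° · tan 19.9°) = 109.51°, so 2H_s/15 = 14.6013 h.
Ratio A/B = 11.9933 / 14.6013 = 0.8214.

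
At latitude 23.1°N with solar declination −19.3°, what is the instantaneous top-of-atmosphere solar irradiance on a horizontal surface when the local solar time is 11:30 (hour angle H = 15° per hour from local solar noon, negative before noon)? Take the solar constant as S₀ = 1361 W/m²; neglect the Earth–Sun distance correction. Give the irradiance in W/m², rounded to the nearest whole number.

Hour angle H = 15° × (11.5 − 12) = -7.50°.
cos θ_z = sin(23.1°) sin(-19.3°) + cos(23.1°) cos(-19.3°) cos(-7.50°) = -0.1297 + 0.8607 = 0.7310.
Top-of-atmosphere irradiance = S₀ cos θ_z = 1361 × 0.7310 = 994.89 W/m².

995 W/m²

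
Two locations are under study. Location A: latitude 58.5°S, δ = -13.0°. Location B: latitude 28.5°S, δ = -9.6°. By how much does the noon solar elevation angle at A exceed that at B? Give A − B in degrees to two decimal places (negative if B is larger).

A: 90° − |-58.5 − (-13.0)| = 44.50°.
B: 90° − |-28.5 − (-9.6)| = 71.10°.
A − B = 44.50 − 71.10 = -26.60°.

-26.60°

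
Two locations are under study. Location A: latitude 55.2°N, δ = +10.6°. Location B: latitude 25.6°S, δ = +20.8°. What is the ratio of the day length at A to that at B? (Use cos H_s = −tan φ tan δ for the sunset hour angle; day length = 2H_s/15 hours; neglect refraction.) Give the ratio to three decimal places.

A: H_s = arccos(−tan 55.2° · tan 10.6°) = 105.62°, so 2H_s/15 = 14.0827 h.
B: H_s = arccos(−tan -25.6° · tan 20.8°) = 79.51°, so 2H_s/15 = 10.6013 h.
Ratio A/B = 14.0827 / 10.6013 = 1.3284.

1.328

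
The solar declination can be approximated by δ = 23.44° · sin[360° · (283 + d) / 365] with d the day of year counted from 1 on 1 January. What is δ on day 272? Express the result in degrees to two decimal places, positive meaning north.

-3.02°

360 × (283 + 272) / 365 = 547.397°; sin(547.397°) = -0.1287.
δ = 23.44 × -0.1287 = -3.017° ≈ -3.02°.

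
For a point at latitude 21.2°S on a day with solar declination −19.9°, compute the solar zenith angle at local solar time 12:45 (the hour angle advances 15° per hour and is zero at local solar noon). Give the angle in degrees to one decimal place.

10.6°

Hour angle H = 15° × (12.75 − 12) = 11.25°.
With φ = -21.2°, δ = -19.9°, H = 11.25°: sin φ sin δ = 0.1231, cos φ cos δ cos H = 0.8598, so cos θ_z = 0.9829.
θ_z = arccos(0.9829) = 10.61°.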